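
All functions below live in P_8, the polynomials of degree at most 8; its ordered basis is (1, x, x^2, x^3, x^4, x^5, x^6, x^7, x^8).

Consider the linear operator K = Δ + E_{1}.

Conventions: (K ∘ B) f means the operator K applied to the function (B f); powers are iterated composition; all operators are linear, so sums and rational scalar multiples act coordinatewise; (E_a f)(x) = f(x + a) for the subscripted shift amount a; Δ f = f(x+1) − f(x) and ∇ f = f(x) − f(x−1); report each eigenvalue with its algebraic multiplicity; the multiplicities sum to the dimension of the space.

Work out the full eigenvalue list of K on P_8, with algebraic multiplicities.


λ = 1 (multiplicity 9)

image of 1: 1
image of x: x + 2
image of x^2: x^2 + 4x + 2
image of x^3: x^3 + 6x^2 + 6x + 2
image of x^4: x^4 + 8x^3 + 12x^2 + 8x + 2
image of x^5: x^5 + 10x^4 + 20x^3 + 20x^2 + 10x + 2
image of x^6: x^6 + 12x^5 + 30x^4 + 40x^3 + 30x^2 + 12x + 2
image of x^7: x^7 + 14x^6 + 42x^5 + 70x^4 + 70x^3 + 42x^2 + 14x + 2
image of x^8: x^8 + 16x^7 + 56x^6 + 112x^5 + 140x^4 + 112x^3 + 56x^2 + 16x + 2
the matrix is upper triangular; its diagonal is (1, 1, 1, 1, 1, 1, 1, 1, 1)
for a triangular matrix the eigenvalues are the diagonal entries, with algebraic multiplicity their repetition count


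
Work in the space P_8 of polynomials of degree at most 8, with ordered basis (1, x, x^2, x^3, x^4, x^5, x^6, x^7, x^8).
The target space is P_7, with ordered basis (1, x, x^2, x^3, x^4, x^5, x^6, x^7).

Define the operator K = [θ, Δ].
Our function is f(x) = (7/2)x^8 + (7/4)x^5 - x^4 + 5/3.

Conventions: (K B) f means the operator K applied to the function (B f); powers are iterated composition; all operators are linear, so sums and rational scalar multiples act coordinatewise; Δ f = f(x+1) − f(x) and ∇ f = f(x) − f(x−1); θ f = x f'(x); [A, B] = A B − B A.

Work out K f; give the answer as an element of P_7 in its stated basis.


Δ f = 28x^7 + 98x^6 + 196x^5 + (1015/4)x^4 + (419/2)x^3 + (219/2)x^2 + (131/4)x + 17/4
θ Δ f = 196x^7 + 588x^6 + 980x^5 + 1015x^4 + (1257/2)x^3 + 219x^2 + (131/4)x
θ f = 28x^8 + (35/4)x^5 - 4x^4
Δ θ f = 224x^7 + 784x^6 + 1568x^5 + (8015/4)x^4 + (3279/2)x^3 + (1695/2)x^2 + (1007/4)x + 131/4
[θ, Δ] f = -28x^7 - 196x^6 - 588x^5 - (3955/4)x^4 - 1011x^3 - (1257/2)x^2 - 219x - 131/4

g(x) = -28x^7 - 196x^6 - 588x^5 - (3955/4)x^4 - 1011x^3 - (1257/2)x^2 - 219x - 131/4


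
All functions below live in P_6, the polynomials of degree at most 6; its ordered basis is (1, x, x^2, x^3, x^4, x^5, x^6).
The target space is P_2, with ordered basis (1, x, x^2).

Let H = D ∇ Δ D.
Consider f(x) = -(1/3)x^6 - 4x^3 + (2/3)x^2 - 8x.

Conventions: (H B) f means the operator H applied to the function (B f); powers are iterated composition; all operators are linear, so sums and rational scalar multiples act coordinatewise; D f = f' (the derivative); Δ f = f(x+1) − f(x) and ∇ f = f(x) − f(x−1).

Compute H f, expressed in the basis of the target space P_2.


D f = -2x^5 - 12x^2 + (4/3)x - 8
Δ D f = -10x^4 - 20x^3 - 20x^2 - 34x - 38/3
∇ Δ D f = -40x^3 - 20x - 24
D ∇ Δ D f = -120x^2 - 20

the image equals g(x) = -120x^2 - 20


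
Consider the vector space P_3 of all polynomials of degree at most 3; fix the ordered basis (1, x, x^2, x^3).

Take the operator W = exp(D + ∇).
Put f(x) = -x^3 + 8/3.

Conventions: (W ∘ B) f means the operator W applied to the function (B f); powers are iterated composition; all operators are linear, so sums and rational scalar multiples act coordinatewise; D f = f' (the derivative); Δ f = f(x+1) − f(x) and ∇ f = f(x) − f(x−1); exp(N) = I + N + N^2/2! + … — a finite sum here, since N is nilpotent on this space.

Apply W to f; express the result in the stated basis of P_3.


the result is g(x) = -x^3 - 6x^2 - 9x - 1/3

order-1 term: -6x^2 + 3x - 1
order-2 term: -12x + 6
order-3 term: -8
the series for exp(D + ∇) f terminates at order 3
exp(D + ∇) f = -x^3 - 6x^2 - 9x - 1/3


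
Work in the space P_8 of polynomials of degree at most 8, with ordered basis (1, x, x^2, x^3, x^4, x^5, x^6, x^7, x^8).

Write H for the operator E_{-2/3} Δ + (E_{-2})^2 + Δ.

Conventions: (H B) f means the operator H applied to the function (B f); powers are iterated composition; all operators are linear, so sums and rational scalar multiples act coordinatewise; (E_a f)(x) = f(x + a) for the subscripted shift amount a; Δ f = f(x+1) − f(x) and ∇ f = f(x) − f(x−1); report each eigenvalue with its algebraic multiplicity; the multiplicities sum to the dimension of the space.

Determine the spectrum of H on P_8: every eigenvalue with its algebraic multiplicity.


image of 1: 1
image of x: x - 2
image of x^2: x^2 - 4x + 50/3
image of x^3: x^3 - 6x^2 + 50x - 188/3
image of x^4: x^4 - 8x^3 + 100x^2 - (752/3)x + 6934/27
image of x^5: x^5 - 10x^4 + (500/3)x^3 - (1880/3)x^2 + (34670/27)x - 82852/81
image of x^6: x^6 - 12x^5 + 250x^4 - (3760/3)x^3 + (34670/9)x^2 - (165704/27)x + 331850/81
image of x^7: x^7 - 14x^6 + 350x^5 - (6580/3)x^4 + (242690/27)x^3 - (579964/27)x^2 + (2322950/81)x - 11943164/729
image of x^8: x^8 - 16x^7 + (1400/3)x^6 - (10528/3)x^5 + (485380/27)x^4 - (4639712/81)x^3 + (9291800/81)x^2 - (95545312/729)x + 143329334/2187
the matrix is upper triangular; its diagonal is (1, 1, 1, 1, 1, 1, 1, 1, 1)
for a triangular matrix the eigenvalues are the diagonal entries, with algebraic multiplicity their repetition count

λ = 1 (multiplicity 9)


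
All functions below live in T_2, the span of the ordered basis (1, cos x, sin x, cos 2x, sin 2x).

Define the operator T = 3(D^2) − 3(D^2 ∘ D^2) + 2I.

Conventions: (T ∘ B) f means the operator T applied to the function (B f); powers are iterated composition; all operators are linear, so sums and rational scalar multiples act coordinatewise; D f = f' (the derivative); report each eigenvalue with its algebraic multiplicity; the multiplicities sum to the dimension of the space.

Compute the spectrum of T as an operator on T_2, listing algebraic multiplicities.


λ = -58 (multiplicity 2), λ = -4 (multiplicity 2), λ = 2 (multiplicity 1)

image of 1: 2
image of cos x: -4cos x
image of sin x: -4sin x
image of cos 2x: -58cos 2x
image of sin 2x: -58sin 2x
the matrix is diagonal; its diagonal is (2, -4, -4, -58, -58)
for a triangular matrix the eigenvalues are the diagonal entries, with algebraic multiplicity their repetition count


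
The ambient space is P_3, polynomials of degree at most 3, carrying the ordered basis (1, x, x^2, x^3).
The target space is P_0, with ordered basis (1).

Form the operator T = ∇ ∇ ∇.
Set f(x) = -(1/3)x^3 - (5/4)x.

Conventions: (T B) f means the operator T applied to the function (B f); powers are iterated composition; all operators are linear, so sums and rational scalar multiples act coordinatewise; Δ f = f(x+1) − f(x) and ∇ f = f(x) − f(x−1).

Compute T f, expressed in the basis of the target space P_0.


∇ f = -x^2 + x - 19/12
∇ ∇ f = -2x + 2
∇ ∇ ∇ f = -2

the result is g(x) = -2


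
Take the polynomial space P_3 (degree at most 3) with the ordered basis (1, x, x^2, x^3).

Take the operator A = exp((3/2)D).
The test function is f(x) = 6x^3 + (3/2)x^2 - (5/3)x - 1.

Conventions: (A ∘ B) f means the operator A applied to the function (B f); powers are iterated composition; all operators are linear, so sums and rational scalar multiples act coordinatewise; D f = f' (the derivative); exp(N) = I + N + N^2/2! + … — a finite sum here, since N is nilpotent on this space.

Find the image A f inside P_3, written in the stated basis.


g(x) = 6x^3 + (57/2)x^2 + (130/3)x + 161/8

order-1 term: 27x^2 + (9/2)x - 5/2
order-2 term: (81/2)x + 27/8
order-3 term: 81/4
the series for exp((3/2)D) f terminates at order 3
exp((3/2)D) f = 6x^3 + (57/2)x^2 + (130/3)x + 161/8


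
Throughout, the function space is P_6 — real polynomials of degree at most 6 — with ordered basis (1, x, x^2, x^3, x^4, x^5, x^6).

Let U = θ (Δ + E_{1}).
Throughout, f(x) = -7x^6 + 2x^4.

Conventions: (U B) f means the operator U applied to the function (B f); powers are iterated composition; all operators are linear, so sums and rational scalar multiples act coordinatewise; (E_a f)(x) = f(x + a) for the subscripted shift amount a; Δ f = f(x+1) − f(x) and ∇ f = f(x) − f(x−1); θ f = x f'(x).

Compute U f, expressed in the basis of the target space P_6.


g(x) = -42x^6 - 420x^5 - 832x^4 - 792x^3 - 372x^2 - 68x

Δ f = -42x^5 - 105x^4 - 132x^3 - 93x^2 - 34x - 5
E_{1} f = -7x^6 - 42x^5 - 103x^4 - 132x^3 - 93x^2 - 34x - 5
(Δ + E_{1}) f = -7x^6 - 84x^5 - 208x^4 - 264x^3 - 186x^2 - 68x - 10
θ (Δ + E_{1}) f = -42x^6 - 420x^5 - 832x^4 - 792x^3 - 372x^2 - 68x


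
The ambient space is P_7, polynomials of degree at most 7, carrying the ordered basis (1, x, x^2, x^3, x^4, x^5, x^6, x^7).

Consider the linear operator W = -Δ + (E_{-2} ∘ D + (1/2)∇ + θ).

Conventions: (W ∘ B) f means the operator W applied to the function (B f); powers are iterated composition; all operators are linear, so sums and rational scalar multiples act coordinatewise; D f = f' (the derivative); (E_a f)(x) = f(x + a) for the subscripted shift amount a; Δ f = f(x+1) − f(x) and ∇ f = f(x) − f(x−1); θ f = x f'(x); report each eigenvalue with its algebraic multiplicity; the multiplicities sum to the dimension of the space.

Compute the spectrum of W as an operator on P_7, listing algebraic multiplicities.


λ = 0 (multiplicity 1), λ = 1 (multiplicity 1), λ = 2 (multiplicity 1), λ = 3 (multiplicity 1), λ = 4 (multiplicity 1), λ = 5 (multiplicity 1), λ = 6 (multiplicity 1), λ = 7 (multiplicity 1)

image of 1: 0
image of x: x + 1/2
image of x^2: 2x^2 + x - 11/2
image of x^3: 3x^3 + (3/2)x^2 - (33/2)x + 23/2
image of x^4: 4x^4 + 2x^3 - 33x^2 + 46x - 67/2
image of x^5: 5x^5 + (5/2)x^4 - 55x^3 + 115x^2 - (335/2)x + 159/2
image of x^6: 6x^6 + 3x^5 - (165/2)x^4 + 230x^3 - (1005/2)x^2 + 477x - 387/2
image of x^7: 7x^7 + (7/2)x^6 - (231/2)x^5 + (805/2)x^4 - (2345/2)x^3 + (3339/2)x^2 - (2709/2)x + 895/2
the matrix is upper triangular; its diagonal is (0, 1, 2, 3, 4, 5, 6, 7)
for a triangular matrix the eigenvalues are the diagonal entries, with algebraic multiplicity their repetition count


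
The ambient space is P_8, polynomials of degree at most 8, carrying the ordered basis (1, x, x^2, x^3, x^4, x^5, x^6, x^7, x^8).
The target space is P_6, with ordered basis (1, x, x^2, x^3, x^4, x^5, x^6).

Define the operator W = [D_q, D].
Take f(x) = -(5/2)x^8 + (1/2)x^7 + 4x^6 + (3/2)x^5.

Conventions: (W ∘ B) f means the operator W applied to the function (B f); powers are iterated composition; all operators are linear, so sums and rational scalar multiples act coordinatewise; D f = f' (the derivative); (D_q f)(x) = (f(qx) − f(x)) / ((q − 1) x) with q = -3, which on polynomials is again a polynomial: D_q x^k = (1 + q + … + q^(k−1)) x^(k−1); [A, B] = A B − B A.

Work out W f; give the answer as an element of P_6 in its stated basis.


g(x) = -39640x^6 - 2278x^5 + 5104x^4 - 516x^3

D f = -20x^7 + (7/2)x^6 + 24x^5 + (15/2)x^4
D_q D f = -10940x^6 - 637x^5 + 1464x^4 - 150x^3
D_q f = 4100x^7 + (547/2)x^6 - 728x^5 + (183/2)x^4
D D_q f = 28700x^6 + 1641x^5 - 3640x^4 + 366x^3
[D_q, D] f = -39640x^6 - 2278x^5 + 5104x^4 - 516x^3


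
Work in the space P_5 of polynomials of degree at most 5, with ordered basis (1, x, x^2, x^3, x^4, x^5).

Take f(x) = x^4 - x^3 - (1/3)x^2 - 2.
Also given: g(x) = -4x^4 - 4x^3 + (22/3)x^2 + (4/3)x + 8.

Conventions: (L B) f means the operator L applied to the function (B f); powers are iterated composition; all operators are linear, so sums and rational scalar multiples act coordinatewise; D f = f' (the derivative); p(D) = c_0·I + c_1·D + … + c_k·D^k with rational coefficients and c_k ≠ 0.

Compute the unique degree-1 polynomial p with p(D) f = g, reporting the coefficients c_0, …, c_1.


c_0 = -4, c_1 = -2

D^0 f = x^4 - x^3 - (1/3)x^2 - 2
D^1 f = 4x^3 - 3x^2 - (2/3)x
matching coefficients of g against c_0 f + c_1 Df + … from the top degree down determines the c_i
solution: c_0 = -4, c_1 = -2


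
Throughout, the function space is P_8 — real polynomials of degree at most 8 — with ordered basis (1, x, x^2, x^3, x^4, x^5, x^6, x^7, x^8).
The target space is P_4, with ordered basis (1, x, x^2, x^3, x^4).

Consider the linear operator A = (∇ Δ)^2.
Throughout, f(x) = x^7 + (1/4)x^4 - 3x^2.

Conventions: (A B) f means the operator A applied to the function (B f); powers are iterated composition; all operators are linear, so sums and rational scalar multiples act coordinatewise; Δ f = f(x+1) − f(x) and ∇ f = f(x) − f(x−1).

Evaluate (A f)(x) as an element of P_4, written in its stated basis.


Δ f = 7x^6 + 21x^5 + 35x^4 + 36x^3 + (45/2)x^2 + 2x - 7/4
∇ Δ f = 42x^5 + 70x^3 + 3x^2 + 14x - 11/2
Δ (∇ Δ) f = 210x^4 + 420x^3 + 630x^2 + 426x + 129
∇ Δ (∇ Δ) f = 840x^3 + 840x + 6

g(x) = 840x^3 + 840x + 6


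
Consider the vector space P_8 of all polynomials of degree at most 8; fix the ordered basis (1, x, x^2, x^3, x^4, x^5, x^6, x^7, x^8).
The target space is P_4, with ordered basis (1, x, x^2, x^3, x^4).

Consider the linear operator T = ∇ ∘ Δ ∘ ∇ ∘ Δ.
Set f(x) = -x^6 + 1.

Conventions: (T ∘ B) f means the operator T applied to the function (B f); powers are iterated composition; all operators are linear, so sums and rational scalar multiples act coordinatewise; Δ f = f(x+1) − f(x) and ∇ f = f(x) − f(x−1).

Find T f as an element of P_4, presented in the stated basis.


the result is g(x) = -360x^2 - 120

Δ f = -6x^5 - 15x^4 - 20x^3 - 15x^2 - 6x - 1
∇ Δ f = -30x^4 - 30x^2 - 2
Δ (∇ ∘ Δ) f = -120x^3 - 180x^2 - 180x - 60
∇ Δ (∇ ∘ Δ) f = -360x^2 - 120


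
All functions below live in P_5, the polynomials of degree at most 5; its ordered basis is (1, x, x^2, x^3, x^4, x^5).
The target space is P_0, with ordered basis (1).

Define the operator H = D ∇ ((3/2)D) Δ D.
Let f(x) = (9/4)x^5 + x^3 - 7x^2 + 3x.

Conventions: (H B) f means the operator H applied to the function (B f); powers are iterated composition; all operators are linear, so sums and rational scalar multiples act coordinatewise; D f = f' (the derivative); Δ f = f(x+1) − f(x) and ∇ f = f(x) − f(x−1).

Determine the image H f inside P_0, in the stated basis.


the image equals g(x) = 405

D f = (45/4)x^4 + 3x^2 - 14x + 3
Δ D f = 45x^3 + (135/2)x^2 + 51x + 1/4
D (Δ D) f = 135x^2 + 135x + 51
((3/2)D) (Δ D) f = (405/2)x^2 + (405/2)x + 153/2
∇ ((3/2)D) (Δ D) f = 405x
D ∇ ((3/2)D) (Δ D) f = 405


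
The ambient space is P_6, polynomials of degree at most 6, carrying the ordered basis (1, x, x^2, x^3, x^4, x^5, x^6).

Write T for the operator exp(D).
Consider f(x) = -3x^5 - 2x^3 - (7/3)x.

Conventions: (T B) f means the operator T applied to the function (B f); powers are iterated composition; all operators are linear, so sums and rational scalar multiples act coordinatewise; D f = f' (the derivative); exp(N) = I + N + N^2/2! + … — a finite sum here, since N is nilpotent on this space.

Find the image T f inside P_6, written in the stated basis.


g(x) = -3x^5 - 15x^4 - 32x^3 - 36x^2 - (70/3)x - 22/3

order-1 term: -15x^4 - 6x^2 - 7/3
order-2 term: -30x^3 - 6x
order-3 term: -30x^2 - 2
order-4 term: -15x
order-5 term: -3
the series for exp(D) f terminates at order 5
exp(D) f = -3x^5 - 15x^4 - 32x^3 - 36x^2 - (70/3)x - 22/3


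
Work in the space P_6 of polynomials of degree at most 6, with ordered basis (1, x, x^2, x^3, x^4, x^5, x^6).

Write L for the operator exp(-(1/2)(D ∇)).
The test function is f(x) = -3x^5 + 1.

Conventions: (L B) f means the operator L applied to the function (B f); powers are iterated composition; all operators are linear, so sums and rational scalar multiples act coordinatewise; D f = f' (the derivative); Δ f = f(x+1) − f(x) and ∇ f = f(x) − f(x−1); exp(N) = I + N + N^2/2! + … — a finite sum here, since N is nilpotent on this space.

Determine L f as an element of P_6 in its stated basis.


g(x) = -3x^5 + 30x^3 - 45x^2 - 15x + 77/2

order-1 term: 30x^3 - 45x^2 + 30x - 15/2
order-2 term: -45x + 45
the series for exp(-(1/2)(D ∇)) f terminates at order 2
exp(-(1/2)(D ∇)) f = -3x^5 + 30x^3 - 45x^2 - 15x + 77/2


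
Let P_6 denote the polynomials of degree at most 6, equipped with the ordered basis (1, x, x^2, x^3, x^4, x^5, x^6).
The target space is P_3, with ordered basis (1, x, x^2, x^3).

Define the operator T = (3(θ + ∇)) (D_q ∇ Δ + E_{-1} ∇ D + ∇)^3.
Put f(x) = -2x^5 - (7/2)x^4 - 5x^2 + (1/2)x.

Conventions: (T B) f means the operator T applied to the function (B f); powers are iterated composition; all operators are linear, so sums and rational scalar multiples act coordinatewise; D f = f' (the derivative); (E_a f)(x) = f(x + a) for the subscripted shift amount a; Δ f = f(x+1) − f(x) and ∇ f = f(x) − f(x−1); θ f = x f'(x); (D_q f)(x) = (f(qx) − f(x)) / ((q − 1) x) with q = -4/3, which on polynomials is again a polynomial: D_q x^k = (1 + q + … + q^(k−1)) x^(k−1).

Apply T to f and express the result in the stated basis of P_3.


g(x) = -720x^2 - 2052x - 972

Δ f = -10x^4 - 34x^3 - 41x^2 - 34x - 10
∇ Δ f = -40x^3 - 42x^2 - 20x - 17
D_q ∇ Δ f = -(520/9)x^2 + 14x - 20
D f = -10x^4 - 14x^3 - 10x + 1/2
∇ D f = -40x^3 + 18x^2 + 2x - 14
E_{-1} ∇ D f = -40x^3 + 138x^2 - 154x + 42
∇ f = -10x^4 + 6x^3 + x^2 - 14x + 7
(D_q ∇ Δ + E_{-1} ∇ D + ∇) f = -10x^4 - 34x^3 + (731/9)x^2 - 154x + 29
Δ (D_q ∇ Δ + E_{-1} ∇ D + ∇) f = -40x^3 - 162x^2 + (184/9)x - 1051/9
∇ Δ (D_q ∇ Δ + E_{-1} ∇ D + ∇) f = -120x^2 - 204x + 1282/9
D_q ∇ Δ (D_q ∇ Δ + E_{-1} ∇ D + ∇) f = 40x - 204
D (D_q ∇ Δ + E_{-1} ∇ D + ∇) f = -40x^3 - 102x^2 + (1462/9)x - 154
∇ D (D_q ∇ Δ + E_{-1} ∇ D + ∇) f = -120x^2 - 84x + 2020/9
E_{-1} ∇ D (D_q ∇ Δ + E_{-1} ∇ D + ∇) f = -120x^2 + 156x + 1696/9
∇ (D_q ∇ Δ + E_{-1} ∇ D + ∇) f = -40x^3 - 42x^2 + (2020/9)x - 2333/9
(D_q ∇ Δ + E_{-1} ∇ D + ∇) (D_q ∇ Δ + E_{-1} ∇ D + ∇) f = -40x^3 - 162x^2 + (3784/9)x - 2473/9
Δ (D_q ∇ Δ + E_{-1} ∇ D + ∇) (D_q ∇ Δ + E_{-1} ∇ D + ∇) f = -120x^2 - 444x + 1966/9
∇ Δ (D_q ∇ Δ + E_{-1} ∇ D + ∇) (D_q ∇ Δ + E_{-1} ∇ D + ∇) f = -240x - 324
D_q ∇ Δ (D_q ∇ Δ + E_{-1} ∇ D + ∇) (D_q ∇ Δ + E_{-1} ∇ D + ∇) f = -240
D (D_q ∇ Δ + E_{-1} ∇ D + ∇) (D_q ∇ Δ + E_{-1} ∇ D + ∇) f = -120x^2 - 324x + 3784/9
∇ D (D_q ∇ Δ + E_{-1} ∇ D + ∇) (D_q ∇ Δ + E_{-1} ∇ D + ∇) f = -240x - 204
E_{-1} ∇ D (D_q ∇ Δ + E_{-1} ∇ D + ∇) (D_q ∇ Δ + E_{-1} ∇ D + ∇) f = -240x + 36
∇ (D_q ∇ Δ + E_{-1} ∇ D + ∇) (D_q ∇ Δ + E_{-1} ∇ D + ∇) f = -120x^2 - 204x + 4882/9
(D_q ∇ Δ + E_{-1} ∇ D + ∇) (D_q ∇ Δ + E_{-1} ∇ D + ∇) (D_q ∇ Δ + E_{-1} ∇ D + ∇) f = -120x^2 - 444x + 3046/9
θ (D_q ∇ Δ + E_{-1} ∇ D + ∇)^3 f = -240x^2 - 444x
∇ (D_q ∇ Δ + E_{-1} ∇ D + ∇)^3 f = -240x - 324
(θ + ∇) (D_q ∇ Δ + E_{-1} ∇ D + ∇)^3 f = -240x^2 - 684x - 324
(3(θ + ∇)) (D_q ∇ Δ + E_{-1} ∇ D + ∇)^3 f = -720x^2 - 2052x - 972


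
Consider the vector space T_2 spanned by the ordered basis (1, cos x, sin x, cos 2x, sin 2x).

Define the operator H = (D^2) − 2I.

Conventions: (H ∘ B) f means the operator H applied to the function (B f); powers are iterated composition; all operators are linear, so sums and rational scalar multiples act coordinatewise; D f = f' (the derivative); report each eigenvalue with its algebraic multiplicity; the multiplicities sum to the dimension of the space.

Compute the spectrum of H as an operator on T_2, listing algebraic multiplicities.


λ = -6 (multiplicity 2), λ = -3 (multiplicity 2), λ = -2 (multiplicity 1)

image of 1: -2
image of cos x: -3cos x
image of sin x: -3sin x
image of cos 2x: -6cos 2x
image of sin 2x: -6sin 2x
the matrix is diagonal; its diagonal is (-2, -3, -3, -6, -6)
for a triangular matrix the eigenvalues are the diagonal entries, with algebraic multiplicity their repetition count


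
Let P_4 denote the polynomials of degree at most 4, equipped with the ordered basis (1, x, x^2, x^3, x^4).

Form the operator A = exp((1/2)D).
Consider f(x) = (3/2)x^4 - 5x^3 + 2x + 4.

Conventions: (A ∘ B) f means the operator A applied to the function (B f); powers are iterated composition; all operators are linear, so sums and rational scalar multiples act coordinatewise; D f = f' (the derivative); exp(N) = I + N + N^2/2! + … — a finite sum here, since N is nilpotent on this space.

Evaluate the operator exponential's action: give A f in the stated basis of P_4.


order-1 term: 3x^3 - (15/2)x^2 + 1
order-2 term: (9/4)x^2 - (15/4)x
order-3 term: (3/4)x - 5/8
order-4 term: 3/32
the series for exp((1/2)D) f terminates at order 4
exp((1/2)D) f = (3/2)x^4 - 2x^3 - (21/4)x^2 - x + 143/32

the image equals g(x) = (3/2)x^4 - 2x^3 - (21/4)x^2 - x + 143/32


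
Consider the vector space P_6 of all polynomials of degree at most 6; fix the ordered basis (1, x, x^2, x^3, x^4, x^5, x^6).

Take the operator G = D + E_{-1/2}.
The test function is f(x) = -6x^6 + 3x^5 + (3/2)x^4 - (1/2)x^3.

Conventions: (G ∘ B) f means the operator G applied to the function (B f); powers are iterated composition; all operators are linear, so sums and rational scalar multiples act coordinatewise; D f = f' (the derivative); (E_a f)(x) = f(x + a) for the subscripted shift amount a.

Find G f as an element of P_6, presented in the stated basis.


the result is g(x) = -6x^6 - 15x^5 - (27/2)x^4 + 25x^3 - (63/8)x^2 + (15/16)x - 1/32

D f = -36x^5 + 15x^4 + 6x^3 - (3/2)x^2
E_{-1/2} f = -6x^6 + 21x^5 - (57/2)x^4 + 19x^3 - (51/8)x^2 + (15/16)x - 1/32
(D + E_{-1/2}) f = -6x^6 - 15x^5 - (27/2)x^4 + 25x^3 - (63/8)x^2 + (15/16)x - 1/32


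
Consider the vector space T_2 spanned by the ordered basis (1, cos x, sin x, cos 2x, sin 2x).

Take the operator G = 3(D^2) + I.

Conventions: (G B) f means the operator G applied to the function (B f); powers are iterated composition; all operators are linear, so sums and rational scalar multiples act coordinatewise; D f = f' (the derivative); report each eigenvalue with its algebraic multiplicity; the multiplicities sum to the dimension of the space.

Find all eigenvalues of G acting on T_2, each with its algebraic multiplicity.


image of 1: 1
image of cos x: -2cos x
image of sin x: -2sin x
image of cos 2x: -11cos 2x
image of sin 2x: -11sin 2x
the matrix is diagonal; its diagonal is (1, -2, -2, -11, -11)
for a triangular matrix the eigenvalues are the diagonal entries, with algebraic multiplicity their repetition count

λ = -11 (multiplicity 2), λ = -2 (multiplicity 2), λ = 1 (multiplicity 1)


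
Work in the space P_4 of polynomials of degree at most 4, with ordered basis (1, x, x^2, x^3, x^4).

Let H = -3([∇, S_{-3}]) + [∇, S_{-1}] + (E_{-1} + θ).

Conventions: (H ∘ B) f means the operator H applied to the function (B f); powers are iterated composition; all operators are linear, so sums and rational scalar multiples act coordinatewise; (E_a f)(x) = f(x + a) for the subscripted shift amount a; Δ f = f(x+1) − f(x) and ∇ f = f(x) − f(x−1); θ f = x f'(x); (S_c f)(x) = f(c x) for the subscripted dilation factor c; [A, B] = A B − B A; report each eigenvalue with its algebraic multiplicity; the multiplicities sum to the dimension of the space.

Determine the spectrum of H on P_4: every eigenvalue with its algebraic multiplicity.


λ = 1 (multiplicity 1), λ = 2 (multiplicity 1), λ = 3 (multiplicity 1), λ = 4 (multiplicity 1), λ = 5 (multiplicity 1)

image of 1: 1
image of x: 2x + 9
image of x^2: 3x^2 - 70x + 25
image of x^3: 4x^3 + 315x^2 - 213x + 81
image of x^4: 5x^4 - 1292x^3 + 1302x^2 - 1004x + 241
the matrix is upper triangular; its diagonal is (1, 2, 3, 4, 5)
for a triangular matrix the eigenvalues are the diagonal entries, with algebraic multiplicity their repetition count


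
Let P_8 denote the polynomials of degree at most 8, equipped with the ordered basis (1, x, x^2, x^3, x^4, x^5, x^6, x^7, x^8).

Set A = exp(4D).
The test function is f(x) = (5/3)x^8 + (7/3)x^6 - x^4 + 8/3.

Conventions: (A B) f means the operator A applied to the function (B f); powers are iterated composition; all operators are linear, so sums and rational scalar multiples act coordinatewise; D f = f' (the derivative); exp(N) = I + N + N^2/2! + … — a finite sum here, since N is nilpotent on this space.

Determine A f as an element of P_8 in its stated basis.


order-1 term: (160/3)x^7 + 56x^5 - 16x^3
order-2 term: (2240/3)x^6 + 560x^4 - 96x^2
order-3 term: (17920/3)x^5 + (8960/3)x^3 - 256x
order-4 term: (89600/3)x^4 + 8960x^2 - 256
order-5 term: (286720/3)x^3 + 14336x
order-6 term: (573440/3)x^2 + 28672/3
order-7 term: (655360/3)x
order-8 term: 327680/3
the series for exp(4D) f terminates at order 8
exp(4D) f = (5/3)x^8 + (160/3)x^7 + 749x^6 + (18088/3)x^5 + (91277/3)x^4 + 98544x^3 + (600032/3)x^2 + (697600/3)x + 355592/3

g(x) = (5/3)x^8 + (160/3)x^7 + 749x^6 + (18088/3)x^5 + (91277/3)x^4 + 98544x^3 + (600032/3)x^2 + (697600/3)x + 355592/3


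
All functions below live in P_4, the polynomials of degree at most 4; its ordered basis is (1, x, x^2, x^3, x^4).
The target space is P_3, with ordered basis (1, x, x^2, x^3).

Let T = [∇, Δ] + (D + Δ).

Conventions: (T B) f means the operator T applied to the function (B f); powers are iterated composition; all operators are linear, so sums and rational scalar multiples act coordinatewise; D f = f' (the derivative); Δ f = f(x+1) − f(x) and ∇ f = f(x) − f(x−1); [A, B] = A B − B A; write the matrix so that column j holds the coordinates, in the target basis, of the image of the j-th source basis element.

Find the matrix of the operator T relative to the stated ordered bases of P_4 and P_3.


image of 1: 0
image of x: 2
image of x^2: 4x + 1
image of x^3: 6x^2 + 3x + 1
image of x^4: 8x^3 + 6x^2 + 4x + 1
each image's coordinates form column j of the matrix

the matrix is [[0, 2, 1, 1, 1]; [0, 0, 4, 3, 4]; [0, 0, 0, 6, 6]; [0, 0, 0, 0, 8]] (rows listed top to bottom)


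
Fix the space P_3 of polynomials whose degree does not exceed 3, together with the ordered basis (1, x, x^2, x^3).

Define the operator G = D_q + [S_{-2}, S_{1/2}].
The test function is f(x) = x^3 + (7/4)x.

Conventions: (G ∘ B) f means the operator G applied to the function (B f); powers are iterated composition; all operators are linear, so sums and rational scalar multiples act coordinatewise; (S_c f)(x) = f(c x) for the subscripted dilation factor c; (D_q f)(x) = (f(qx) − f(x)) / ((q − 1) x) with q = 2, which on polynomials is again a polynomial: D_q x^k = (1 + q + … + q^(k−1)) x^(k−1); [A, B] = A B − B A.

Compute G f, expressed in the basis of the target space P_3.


D_q f = 7x^2 + 7/4
S_{1/2} f = (1/8)x^3 + (7/8)x
S_{-2} S_{1/2} f = -x^3 - (7/4)x
S_{-2} f = -8x^3 - (7/2)x
S_{1/2} S_{-2} f = -x^3 - (7/4)x
[S_{-2}, S_{1/2}] f = 0
(D_q + [S_{-2}, S_{1/2}]) f = 7x^2 + 7/4

g(x) = 7x^2 + 7/4


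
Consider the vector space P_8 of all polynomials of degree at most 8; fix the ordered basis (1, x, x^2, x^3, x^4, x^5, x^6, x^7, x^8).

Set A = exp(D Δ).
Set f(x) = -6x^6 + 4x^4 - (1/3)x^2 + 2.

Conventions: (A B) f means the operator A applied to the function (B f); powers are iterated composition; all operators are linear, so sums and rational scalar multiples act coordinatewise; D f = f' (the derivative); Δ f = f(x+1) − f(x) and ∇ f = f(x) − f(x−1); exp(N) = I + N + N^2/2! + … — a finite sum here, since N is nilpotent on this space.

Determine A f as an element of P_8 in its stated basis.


order-1 term: -180x^4 - 360x^3 - 312x^2 - 132x - 62/3
order-2 term: -1080x^2 - 2160x - 1212
order-3 term: -720
the series for exp(D Δ) f terminates at order 3
exp(D Δ) f = -6x^6 - 176x^4 - 360x^3 - (4177/3)x^2 - 2292x - 5852/3

the result is g(x) = -6x^6 - 176x^4 - 360x^3 - (4177/3)x^2 - 2292x - 5852/3


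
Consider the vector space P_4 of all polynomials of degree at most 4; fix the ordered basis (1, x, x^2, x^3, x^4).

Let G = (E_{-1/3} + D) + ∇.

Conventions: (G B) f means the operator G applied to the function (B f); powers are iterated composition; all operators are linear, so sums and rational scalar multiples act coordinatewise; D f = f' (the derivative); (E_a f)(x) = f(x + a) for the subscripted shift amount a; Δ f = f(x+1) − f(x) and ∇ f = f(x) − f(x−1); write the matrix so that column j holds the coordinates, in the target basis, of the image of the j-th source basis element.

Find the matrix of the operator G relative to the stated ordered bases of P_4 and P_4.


the matrix is [[1, 5/3, -8/9, 26/27, -80/81]; [0, 1, 10/3, -8/3, 104/27]; [0, 0, 1, 5, -16/3]; [0, 0, 0, 1, 20/3]; [0, 0, 0, 0, 1]] (rows listed top to bottom)

image of 1: 1
image of x: x + 5/3
image of x^2: x^2 + (10/3)x - 8/9
image of x^3: x^3 + 5x^2 - (8/3)x + 26/27
image of x^4: x^4 + (20/3)x^3 - (16/3)x^2 + (104/27)x - 80/81
each image's coordinates form column j of the matrix


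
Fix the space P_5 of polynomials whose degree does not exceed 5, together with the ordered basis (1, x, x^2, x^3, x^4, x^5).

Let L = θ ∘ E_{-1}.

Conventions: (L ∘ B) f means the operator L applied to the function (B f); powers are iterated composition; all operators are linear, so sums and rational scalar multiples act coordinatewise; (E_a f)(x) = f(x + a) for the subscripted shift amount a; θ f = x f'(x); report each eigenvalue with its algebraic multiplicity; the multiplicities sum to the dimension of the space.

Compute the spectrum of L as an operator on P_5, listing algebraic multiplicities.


λ = 0 (multiplicity 1), λ = 1 (multiplicity 1), λ = 2 (multiplicity 1), λ = 3 (multiplicity 1), λ = 4 (multiplicity 1), λ = 5 (multiplicity 1)

image of 1: 0
image of x: x
image of x^2: 2x^2 - 2x
image of x^3: 3x^3 - 6x^2 + 3x
image of x^4: 4x^4 - 12x^3 + 12x^2 - 4x
image of x^5: 5x^5 - 20x^4 + 30x^3 - 20x^2 + 5x
the matrix is upper triangular; its diagonal is (0, 1, 2, 3, 4, 5)
for a triangular matrix the eigenvalues are the diagonal entries, with algebraic multiplicity their repetition count


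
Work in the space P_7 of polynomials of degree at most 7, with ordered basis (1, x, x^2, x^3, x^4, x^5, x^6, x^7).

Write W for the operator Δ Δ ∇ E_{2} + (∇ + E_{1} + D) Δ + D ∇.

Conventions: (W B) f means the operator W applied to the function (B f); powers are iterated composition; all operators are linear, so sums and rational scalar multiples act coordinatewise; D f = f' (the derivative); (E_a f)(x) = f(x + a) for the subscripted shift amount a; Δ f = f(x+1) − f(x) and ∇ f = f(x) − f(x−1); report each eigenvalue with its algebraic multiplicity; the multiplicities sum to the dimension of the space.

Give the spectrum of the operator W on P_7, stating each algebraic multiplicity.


image of 1: 0
image of x: 1
image of x^2: 2x + 9
image of x^3: 3x^2 + 27x + 13
image of x^4: 4x^3 + 54x^2 + 52x + 85
image of x^5: 5x^4 + 90x^3 + 130x^2 + 425x + 421
image of x^6: 6x^5 + 135x^4 + 260x^3 + 1275x^2 + 2526x + 2177
image of x^7: 7x^6 + 189x^5 + 455x^4 + 2975x^3 + 8841x^2 + 15239x + 10333
the matrix is upper triangular; its diagonal is (0, 0, 0, 0, 0, 0, 0, 0)
for a triangular matrix the eigenvalues are the diagonal entries, with algebraic multiplicity their repetition count

λ = 0 (multiplicity 8)


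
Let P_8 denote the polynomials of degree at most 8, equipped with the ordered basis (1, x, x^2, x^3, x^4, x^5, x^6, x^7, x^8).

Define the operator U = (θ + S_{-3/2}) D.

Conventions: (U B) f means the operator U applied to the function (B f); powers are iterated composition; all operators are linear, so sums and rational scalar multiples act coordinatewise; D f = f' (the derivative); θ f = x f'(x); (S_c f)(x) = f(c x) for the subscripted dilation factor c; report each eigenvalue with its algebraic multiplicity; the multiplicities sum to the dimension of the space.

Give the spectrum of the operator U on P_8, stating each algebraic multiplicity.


λ = 0 (multiplicity 9)

image of 1: 0
image of x: 1
image of x^2: -x
image of x^3: (51/4)x^2
image of x^4: -(3/2)x^3
image of x^5: (725/16)x^4
image of x^6: -(249/16)x^5
image of x^7: (7791/64)x^6
image of x^8: -(1291/16)x^7
the matrix is upper triangular; its diagonal is (0, 0, 0, 0, 0, 0, 0, 0, 0)
for a triangular matrix the eigenvalues are the diagonal entries, with algebraic multiplicity their repetition count


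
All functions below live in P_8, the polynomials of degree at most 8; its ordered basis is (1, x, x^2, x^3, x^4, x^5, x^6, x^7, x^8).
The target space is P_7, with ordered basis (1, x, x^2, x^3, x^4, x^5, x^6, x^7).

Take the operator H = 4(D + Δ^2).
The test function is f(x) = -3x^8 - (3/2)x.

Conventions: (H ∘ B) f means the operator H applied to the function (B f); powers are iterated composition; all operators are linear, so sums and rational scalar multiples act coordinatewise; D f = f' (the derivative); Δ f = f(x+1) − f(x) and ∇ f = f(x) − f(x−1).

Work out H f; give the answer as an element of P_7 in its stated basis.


D f = -24x^7 - 3/2
Δ f = -24x^7 - 84x^6 - 168x^5 - 210x^4 - 168x^3 - 84x^2 - 24x - 9/2
Δ Δ f = -168x^6 - 1008x^5 - 2940x^4 - 5040x^3 - 5208x^2 - 3024x - 762
(D + Δ^2) f = -24x^7 - 168x^6 - 1008x^5 - 2940x^4 - 5040x^3 - 5208x^2 - 3024x - 1527/2
(4(D + Δ^2)) f = -96x^7 - 672x^6 - 4032x^5 - 11760x^4 - 20160x^3 - 20832x^2 - 12096x - 3054

g(x) = -96x^7 - 672x^6 - 4032x^5 - 11760x^4 - 20160x^3 - 20832x^2 - 12096x - 3054


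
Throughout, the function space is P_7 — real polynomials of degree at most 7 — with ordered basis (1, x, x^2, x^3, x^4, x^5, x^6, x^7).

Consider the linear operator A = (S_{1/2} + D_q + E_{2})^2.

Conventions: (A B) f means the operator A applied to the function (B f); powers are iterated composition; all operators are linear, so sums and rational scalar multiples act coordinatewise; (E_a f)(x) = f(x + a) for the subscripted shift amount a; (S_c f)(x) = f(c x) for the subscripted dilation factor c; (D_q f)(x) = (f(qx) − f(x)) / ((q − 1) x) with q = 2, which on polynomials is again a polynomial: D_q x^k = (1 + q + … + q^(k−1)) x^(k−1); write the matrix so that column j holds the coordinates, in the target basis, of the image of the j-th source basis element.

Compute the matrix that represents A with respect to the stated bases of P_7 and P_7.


image of 1: 4
image of x: (9/4)x + 21/2
image of x^2: (25/16)x^2 + (77/4)x + 34
image of x^3: (81/64)x^3 + (247/8)x^2 + (245/2)x + 113
image of x^4: (289/256)x^4 + (805/16)x^3 + (709/2)x^2 + 526x + 425
image of x^5: (1089/1024)x^5 + (2747/32)x^4 + (4117/4)x^3 + (3373/2)x^2 + (5109/2)x + 1633
image of x^6: (4225/4096)x^6 + (9825/64)x^5 + (51195/16)x^4 + (9445/2)x^3 + (40255/4)x^2 + 12003x + 6369
image of x^7: (16641/16384)x^7 + (36519/128)x^6 + (343881/32)x^5 + (199739/16)x^4 + (268435/8)x^3 + (224309/4)x^2 + (110599/2)x + 25089
each image's coordinates form column j of the matrix

the matrix is [[4, 21/2, 34, 113, 425, 1633, 6369, 25089]; [0, 9/4, 77/4, 245/2, 526, 5109/2, 12003, 110599/2]; [0, 0, 25/16, 247/8, 709/2, 3373/2, 40255/4, 224309/4]; [0, 0, 0, 81/64, 805/16, 4117/4, 9445/2, 268435/8]; [0, 0, 0, 0, 289/256, 2747/32, 51195/16, 199739/16]; [0, 0, 0, 0, 0, 1089/1024, 9825/64, 343881/32]; [0, 0, 0, 0, 0, 0, 4225/4096, 36519/128]; [0, 0, 0, 0, 0, 0, 0, 16641/16384]] (rows listed top to bottom)


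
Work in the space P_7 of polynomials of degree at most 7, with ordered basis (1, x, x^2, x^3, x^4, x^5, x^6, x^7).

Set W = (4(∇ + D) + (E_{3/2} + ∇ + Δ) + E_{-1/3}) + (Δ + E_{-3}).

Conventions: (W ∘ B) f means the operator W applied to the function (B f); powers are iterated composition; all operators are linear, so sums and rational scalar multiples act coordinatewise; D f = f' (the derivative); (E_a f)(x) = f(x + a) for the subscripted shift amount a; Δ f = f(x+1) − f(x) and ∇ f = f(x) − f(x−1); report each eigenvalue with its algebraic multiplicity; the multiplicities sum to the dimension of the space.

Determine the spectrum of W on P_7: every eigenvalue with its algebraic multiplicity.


image of 1: 3
image of x: 3x + 55/6
image of x^2: 3x^2 + (55/3)x + 301/36
image of x^3: 3x^3 + (55/2)x^2 + (301/12)x - 3599/216
image of x^4: 3x^4 + (110/3)x^3 + (301/6)x^2 - (3599/54)x + 107665/1296
image of x^5: 3x^5 + (275/6)x^4 + (1505/18)x^3 - (17995/108)x^2 + (538325/1296)x - 1776119/7776
image of x^6: 3x^6 + 55x^5 + (1505/12)x^4 - (17995/54)x^3 + (538325/432)x^2 - (1776119/1296)x + 34403761/46656
image of x^7: 3x^7 + (385/6)x^6 + (2107/12)x^5 - (125965/216)x^4 + (3768275/1296)x^3 - (12432833/2592)x^2 + (240826327/46656)x - 605477639/279936
the matrix is upper triangular; its diagonal is (3, 3, 3, 3, 3, 3, 3, 3)
for a triangular matrix the eigenvalues are the diagonal entries, with algebraic multiplicity their repetition count

λ = 3 (multiplicity 8)


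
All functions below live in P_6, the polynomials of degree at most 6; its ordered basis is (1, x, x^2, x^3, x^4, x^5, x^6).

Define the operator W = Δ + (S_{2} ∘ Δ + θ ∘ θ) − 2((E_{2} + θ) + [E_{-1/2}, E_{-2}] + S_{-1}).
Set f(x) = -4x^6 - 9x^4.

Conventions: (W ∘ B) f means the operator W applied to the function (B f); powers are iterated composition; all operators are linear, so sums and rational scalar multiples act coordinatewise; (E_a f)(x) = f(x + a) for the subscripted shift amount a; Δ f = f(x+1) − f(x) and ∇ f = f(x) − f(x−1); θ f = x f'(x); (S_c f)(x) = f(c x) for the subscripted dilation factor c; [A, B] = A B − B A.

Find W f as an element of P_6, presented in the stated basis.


Δ f = -24x^5 - 60x^4 - 116x^3 - 114x^2 - 60x - 13
Δ f = -24x^5 - 60x^4 - 116x^3 - 114x^2 - 60x - 13
S_{2} Δ f = -768x^5 - 960x^4 - 928x^3 - 456x^2 - 120x - 13
θ f = -24x^6 - 36x^4
θ θ f = -144x^6 - 144x^4
(S_{2} ∘ Δ + θ ∘ θ) f = -144x^6 - 768x^5 - 1104x^4 - 928x^3 - 456x^2 - 120x - 13
E_{2} f = -4x^6 - 48x^5 - 249x^4 - 712x^3 - 1176x^2 - 1056x - 400
θ f = -24x^6 - 36x^4
(E_{2} + θ) f = -28x^6 - 48x^5 - 285x^4 - 712x^3 - 1176x^2 - 1056x - 400
E_{-2} f = -4x^6 + 48x^5 - 249x^4 + 712x^3 - 1176x^2 + 1056x - 400
E_{-1/2} E_{-2} f = -4x^6 + 60x^5 - 384x^4 + 1340x^3 - (10725/4)x^2 + (11625/4)x - 10625/8
E_{-1/2} f = -4x^6 + 12x^5 - 24x^4 + 28x^3 - (69/4)x^2 + (21/4)x - 5/8
E_{-2} E_{-1/2} f = -4x^6 + 60x^5 - 384x^4 + 1340x^3 - (10725/4)x^2 + (11625/4)x - 10625/8
[E_{-1/2}, E_{-2}] f = 0
S_{-1} f = -4x^6 - 9x^4
((E_{2} + θ) + [E_{-1/2}, E_{-2}] + S_{-1}) f = -32x^6 - 48x^5 - 294x^4 - 712x^3 - 1176x^2 - 1056x - 400
(-2((E_{2} + θ) + [E_{-1/2}, E_{-2}] + S_{-1})) f = 64x^6 + 96x^5 + 588x^4 + 1424x^3 + 2352x^2 + 2112x + 800
(Δ + (S_{2} ∘ Δ + θ ∘ θ) − 2((E_{2} + θ) + [E_{-1/2}, E_{-2}] + S_{-1})) f = -80x^6 - 696x^5 - 576x^4 + 380x^3 + 1782x^2 + 1932x + 774

the result is g(x) = -80x^6 - 696x^5 - 576x^4 + 380x^3 + 1782x^2 + 1932x + 774


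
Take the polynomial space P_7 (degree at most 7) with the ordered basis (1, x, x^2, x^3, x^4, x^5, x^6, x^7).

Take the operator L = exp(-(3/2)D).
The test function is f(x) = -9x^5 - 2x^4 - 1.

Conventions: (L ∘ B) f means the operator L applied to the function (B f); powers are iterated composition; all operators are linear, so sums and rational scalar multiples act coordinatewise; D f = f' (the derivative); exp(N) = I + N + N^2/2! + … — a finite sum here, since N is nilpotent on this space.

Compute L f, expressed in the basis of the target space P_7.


order-1 term: (135/2)x^4 + 12x^3
order-2 term: -(405/2)x^3 - 27x^2
order-3 term: (1215/4)x^2 + 27x
order-4 term: -(3645/16)x - 81/8
order-5 term: 2187/32
the series for exp(-(3/2)D) f terminates at order 5
exp(-(3/2)D) f = -9x^5 + (131/2)x^4 - (381/2)x^3 + (1107/4)x^2 - (3213/16)x + 1831/32

the image equals g(x) = -9x^5 + (131/2)x^4 - (381/2)x^3 + (1107/4)x^2 - (3213/16)x + 1831/32


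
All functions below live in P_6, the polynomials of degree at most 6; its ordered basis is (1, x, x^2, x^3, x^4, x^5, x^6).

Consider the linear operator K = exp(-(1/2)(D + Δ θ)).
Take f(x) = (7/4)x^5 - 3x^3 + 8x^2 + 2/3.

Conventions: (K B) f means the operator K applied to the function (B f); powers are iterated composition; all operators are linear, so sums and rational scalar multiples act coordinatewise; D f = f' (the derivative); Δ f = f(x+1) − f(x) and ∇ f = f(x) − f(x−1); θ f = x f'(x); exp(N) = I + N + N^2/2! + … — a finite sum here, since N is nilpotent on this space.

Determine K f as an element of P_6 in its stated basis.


g(x) = (7/4)x^5 - (105/4)x^4 + (169/2)x^3 + (17/2)x^2 - (1265/16)x - 1343/96

order-1 term: -(105/4)x^4 - (175/4)x^3 - (103/4)x^2 - (259/8)x - 63/8
order-2 term: (525/4)x^3 + (1155/4)x^2 + (3873/16)x + 705/8
order-3 term: -(525/2)x^2 - (3885/8)x - 3881/16
order-4 term: (1575/8)x + 5985/32
order-5 term: -315/8
the series for exp(-(1/2)(D + Δ θ)) f terminates at order 5
exp(-(1/2)(D + Δ θ)) f = (7/4)x^5 - (105/4)x^4 + (169/2)x^3 + (17/2)x^2 - (1265/16)x - 1343/96
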